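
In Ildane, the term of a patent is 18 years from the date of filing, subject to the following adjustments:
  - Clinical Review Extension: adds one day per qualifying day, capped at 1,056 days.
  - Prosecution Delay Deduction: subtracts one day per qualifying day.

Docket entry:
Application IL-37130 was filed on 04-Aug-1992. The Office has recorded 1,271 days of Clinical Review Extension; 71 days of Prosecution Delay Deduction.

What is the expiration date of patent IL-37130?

April 15, 2013

Base term: filing date + 18 years → 4 August 2010.
Clinical Review Extension: 1271 days claimed exceeds the 1056-day cap, so +1056 days → 25 June 2013.
Prosecution Delay Deduction: −71 days → 15 April 2013.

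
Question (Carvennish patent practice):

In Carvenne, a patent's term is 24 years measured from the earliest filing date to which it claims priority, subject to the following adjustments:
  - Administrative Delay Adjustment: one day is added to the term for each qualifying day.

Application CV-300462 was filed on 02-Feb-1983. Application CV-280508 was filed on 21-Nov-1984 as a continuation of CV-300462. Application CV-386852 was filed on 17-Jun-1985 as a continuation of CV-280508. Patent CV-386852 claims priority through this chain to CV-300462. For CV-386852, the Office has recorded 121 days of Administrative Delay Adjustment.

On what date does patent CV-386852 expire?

June 3, 2007

Earliest priority filing: 2 February 1983.
Base term: 2 February 1983 + 24 years → 2 February 2007.
Administrative Delay Adjustment: +121 days → 3 June 2007.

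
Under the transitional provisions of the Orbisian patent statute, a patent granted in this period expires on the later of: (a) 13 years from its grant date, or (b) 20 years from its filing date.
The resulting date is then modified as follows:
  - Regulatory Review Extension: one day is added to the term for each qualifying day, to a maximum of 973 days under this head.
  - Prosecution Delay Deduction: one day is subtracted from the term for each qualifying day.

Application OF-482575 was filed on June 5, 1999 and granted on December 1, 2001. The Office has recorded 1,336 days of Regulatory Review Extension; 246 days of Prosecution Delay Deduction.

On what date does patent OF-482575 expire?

June 1, 2021

(a) grant + 13 years → 1 December 2014.
(b) filing + 20 years → 5 June 2019.
Later of the two: 5 June 2019.
Regulatory Review Extension: 1336 days claimed exceeds the 973-day cap, so +973 days → 2 February 2022.
Prosecution Delay Deduction: −246 days → 1 June 2021.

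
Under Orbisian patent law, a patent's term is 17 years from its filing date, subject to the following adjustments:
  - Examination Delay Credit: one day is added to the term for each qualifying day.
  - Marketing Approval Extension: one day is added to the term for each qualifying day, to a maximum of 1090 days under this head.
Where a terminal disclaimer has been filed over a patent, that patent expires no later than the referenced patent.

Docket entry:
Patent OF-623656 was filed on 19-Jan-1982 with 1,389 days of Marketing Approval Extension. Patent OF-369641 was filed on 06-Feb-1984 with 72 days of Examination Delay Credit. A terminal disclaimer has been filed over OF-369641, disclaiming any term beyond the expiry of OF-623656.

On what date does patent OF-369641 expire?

2001-04-19

Natural term of OF-369641:
  Base: filing + 17 years → 6 February 2001.
  Examination Delay Credit: +72 days → 19 April 2001.
Expiry of referenced patent OF-623656:
  Base: filing + 17 years → 19 January 1999.
  Marketing Approval Extension: 1389 days claimed exceeds the 1090-day cap, so +1090 days → 13 January 2002.
Terminal disclaimer: OF-369641 expires on the earlier of 19 April 2001 and 13 January 2002.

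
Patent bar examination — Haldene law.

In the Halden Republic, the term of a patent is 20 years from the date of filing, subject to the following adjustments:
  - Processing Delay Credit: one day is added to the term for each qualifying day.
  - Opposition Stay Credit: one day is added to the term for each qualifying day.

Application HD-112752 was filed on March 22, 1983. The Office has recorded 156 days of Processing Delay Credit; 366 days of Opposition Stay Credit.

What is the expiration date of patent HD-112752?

2004-08-25

Base term: filing date + 20 years → 22 March 2003.
Processing Delay Credit: +156 days → 25 August 2003.
Opposition Stay Credit: +366 days → 25 August 2004.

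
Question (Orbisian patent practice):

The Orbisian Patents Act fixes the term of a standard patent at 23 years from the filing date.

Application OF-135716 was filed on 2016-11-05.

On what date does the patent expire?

Filing date + 23 years → 5 November 2039.

November 5, 2039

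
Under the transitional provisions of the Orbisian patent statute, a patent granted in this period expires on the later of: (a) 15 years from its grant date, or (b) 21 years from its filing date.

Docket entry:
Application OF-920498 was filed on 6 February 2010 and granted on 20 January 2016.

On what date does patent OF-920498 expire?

2031-02-06

(a) grant + 15 years → 20 January 2031.
(b) filing + 21 years → 6 February 2031.
Later of the two: 6 February 2031.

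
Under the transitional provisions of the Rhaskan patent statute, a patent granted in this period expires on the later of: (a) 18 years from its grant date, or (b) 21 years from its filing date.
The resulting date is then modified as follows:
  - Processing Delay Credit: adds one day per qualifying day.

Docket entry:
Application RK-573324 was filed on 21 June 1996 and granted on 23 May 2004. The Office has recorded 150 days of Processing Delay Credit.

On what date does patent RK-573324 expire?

(a) grant + 18 years → 23 May 2022.
(b) filing + 21 years → 21 June 2017.
Later of the two: 23 May 2022.
Processing Delay Credit: +150 days → 20 October 2022.

October 20, 2022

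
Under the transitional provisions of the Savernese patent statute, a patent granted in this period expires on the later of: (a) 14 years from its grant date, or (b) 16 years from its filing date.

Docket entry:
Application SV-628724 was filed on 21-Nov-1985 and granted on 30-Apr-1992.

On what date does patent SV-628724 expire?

2006-04-30

(a) grant + 14 years → 30 April 2006.
(b) filing + 16 years → 21 November 2001.
Later of the two: 30 April 2006.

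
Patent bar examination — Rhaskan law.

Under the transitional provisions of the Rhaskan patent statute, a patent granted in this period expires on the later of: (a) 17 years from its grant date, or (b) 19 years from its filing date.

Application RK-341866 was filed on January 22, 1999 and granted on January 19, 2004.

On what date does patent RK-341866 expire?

(a) grant + 17 years → 19 January 2021.
(b) filing + 19 years → 22 January 2018.
Later of the two: 19 January 2021.

2021-01-19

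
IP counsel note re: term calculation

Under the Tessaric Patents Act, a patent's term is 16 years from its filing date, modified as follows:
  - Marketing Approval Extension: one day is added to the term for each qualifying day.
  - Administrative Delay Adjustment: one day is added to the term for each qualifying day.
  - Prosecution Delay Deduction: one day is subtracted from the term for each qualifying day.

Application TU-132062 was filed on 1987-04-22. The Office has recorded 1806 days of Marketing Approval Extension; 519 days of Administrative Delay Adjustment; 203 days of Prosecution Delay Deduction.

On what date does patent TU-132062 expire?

2009-02-11

Base term: filing date + 16 years → 22 April 2003.
Marketing Approval Extension: +1806 days → 1 April 2008.
Administrative Delay Adjustment: +519 days → 2 September 2009.
Prosecution Delay Deduction: −203 days → 11 February 2009.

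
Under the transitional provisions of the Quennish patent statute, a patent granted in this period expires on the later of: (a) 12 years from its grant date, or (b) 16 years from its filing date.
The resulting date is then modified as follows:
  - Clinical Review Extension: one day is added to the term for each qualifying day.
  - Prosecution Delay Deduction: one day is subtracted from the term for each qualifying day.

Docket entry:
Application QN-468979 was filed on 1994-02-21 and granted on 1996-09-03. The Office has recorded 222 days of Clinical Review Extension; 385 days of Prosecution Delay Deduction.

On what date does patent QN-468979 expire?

September 11, 2009

(a) grant + 12 years → 3 September 2008.
(b) filing + 16 years → 21 February 2010.
Later of the two: 21 February 2010.
Clinical Review Extension: +222 days → 1 October 2010.
Prosecution Delay Deduction: −385 days → 11 September 2009.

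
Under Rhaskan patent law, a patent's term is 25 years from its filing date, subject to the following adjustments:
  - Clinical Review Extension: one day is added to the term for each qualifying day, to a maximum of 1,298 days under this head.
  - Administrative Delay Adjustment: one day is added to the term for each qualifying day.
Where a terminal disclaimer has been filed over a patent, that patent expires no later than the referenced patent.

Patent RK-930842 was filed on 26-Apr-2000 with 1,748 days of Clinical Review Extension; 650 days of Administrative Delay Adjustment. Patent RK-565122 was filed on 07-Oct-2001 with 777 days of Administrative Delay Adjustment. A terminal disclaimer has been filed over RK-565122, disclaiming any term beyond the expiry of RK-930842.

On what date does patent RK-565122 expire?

Natural term of RK-565122:
  Base: filing + 25 years → 7 October 2026.
  Administrative Delay Adjustment: +777 days → 22 November 2028.
Expiry of referenced patent RK-930842:
  Base: filing + 25 years → 26 April 2025.
  Clinical Review Extension: 1748 days claimed exceeds the 1298-day cap, so +1298 days → 14 November 2028.
  Administrative Delay Adjustment: +650 days → 26 August 2030.
Terminal disclaimer: RK-565122 expires on the earlier of 22 November 2028 and 26 August 2030.

2028-11-22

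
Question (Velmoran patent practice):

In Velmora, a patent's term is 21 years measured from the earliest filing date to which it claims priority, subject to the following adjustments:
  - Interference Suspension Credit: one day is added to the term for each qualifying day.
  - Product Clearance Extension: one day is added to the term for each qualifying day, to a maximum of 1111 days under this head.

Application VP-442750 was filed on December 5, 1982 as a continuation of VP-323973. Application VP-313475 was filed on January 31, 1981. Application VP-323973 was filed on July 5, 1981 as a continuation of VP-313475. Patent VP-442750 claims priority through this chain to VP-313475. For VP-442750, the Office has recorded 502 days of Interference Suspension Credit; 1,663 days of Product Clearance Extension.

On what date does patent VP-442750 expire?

Earliest priority filing: 31 January 1981.
Base term: 31 January 1981 + 21 years → 31 January 2002.
Interference Suspension Credit: +502 days → 17 June 2003.
Product Clearance Extension: 1663 days claimed exceeds the 1111-day cap, so +1111 days → 2 July 2006.

July 2, 2006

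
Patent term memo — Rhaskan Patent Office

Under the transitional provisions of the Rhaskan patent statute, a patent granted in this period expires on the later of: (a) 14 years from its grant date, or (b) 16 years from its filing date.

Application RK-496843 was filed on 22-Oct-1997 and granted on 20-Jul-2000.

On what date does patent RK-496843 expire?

July 20, 2014

(a) grant + 14 years → 20 July 2014.
(b) filing + 16 years → 22 October 2013.
Later of the two: 20 July 2014.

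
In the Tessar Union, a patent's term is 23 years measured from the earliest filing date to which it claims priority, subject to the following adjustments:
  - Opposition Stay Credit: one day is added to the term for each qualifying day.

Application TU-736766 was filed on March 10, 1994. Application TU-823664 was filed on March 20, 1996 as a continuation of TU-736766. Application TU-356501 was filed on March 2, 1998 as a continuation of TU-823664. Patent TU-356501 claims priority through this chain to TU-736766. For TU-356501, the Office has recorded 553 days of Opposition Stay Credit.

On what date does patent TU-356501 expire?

September 14, 2018

Earliest priority filing: 10 March 1994.
Base term: 10 March 1994 + 23 years → 10 March 2017.
Opposition Stay Credit: +553 days → 14 September 2018.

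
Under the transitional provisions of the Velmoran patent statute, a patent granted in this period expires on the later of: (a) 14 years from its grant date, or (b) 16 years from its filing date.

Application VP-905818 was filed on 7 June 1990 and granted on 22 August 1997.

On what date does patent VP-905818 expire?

August 22, 2011

(a) grant + 14 years → 22 August 2011.
(b) filing + 16 years → 7 June 2006.
Later of the two: 22 August 2011.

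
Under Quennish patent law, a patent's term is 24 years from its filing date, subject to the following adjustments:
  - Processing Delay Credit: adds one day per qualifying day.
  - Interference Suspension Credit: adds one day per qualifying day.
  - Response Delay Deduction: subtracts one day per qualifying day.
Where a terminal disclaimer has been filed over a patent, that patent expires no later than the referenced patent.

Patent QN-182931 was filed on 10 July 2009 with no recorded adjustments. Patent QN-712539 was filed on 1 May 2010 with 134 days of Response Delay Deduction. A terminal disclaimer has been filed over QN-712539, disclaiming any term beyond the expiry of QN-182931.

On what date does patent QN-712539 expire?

Natural term of QN-712539:
  Base: filing + 24 years → 1 May 2034.
  Response Delay Deduction: −134 days → 18 December 2033.
Expiry of referenced patent QN-182931:
  Base: filing + 24 years → 10 July 2033.
Terminal disclaimer: QN-712539 expires on the earlier of 18 December 2033 and 10 July 2033.

2033-07-10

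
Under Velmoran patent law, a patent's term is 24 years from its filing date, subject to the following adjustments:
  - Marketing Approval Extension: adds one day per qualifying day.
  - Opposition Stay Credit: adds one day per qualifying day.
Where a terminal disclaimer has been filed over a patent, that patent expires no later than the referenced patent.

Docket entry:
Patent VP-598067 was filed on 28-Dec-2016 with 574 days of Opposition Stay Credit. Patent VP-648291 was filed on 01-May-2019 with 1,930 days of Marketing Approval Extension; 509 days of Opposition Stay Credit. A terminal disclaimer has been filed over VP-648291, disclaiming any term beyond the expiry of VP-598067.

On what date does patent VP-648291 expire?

Natural term of VP-648291:
  Base: filing + 24 years → 1 May 2043.
  Marketing Approval Extension: +1930 days → 12 August 2048.
  Opposition Stay Credit: +509 days → 3 January 2050.
Expiry of referenced patent VP-598067:
  Base: filing + 24 years → 28 December 2040.
  Opposition Stay Credit: +574 days → 25 July 2042.
Terminal disclaimer: VP-648291 expires on the earlier of 3 January 2050 and 25 July 2042.

July 25, 2042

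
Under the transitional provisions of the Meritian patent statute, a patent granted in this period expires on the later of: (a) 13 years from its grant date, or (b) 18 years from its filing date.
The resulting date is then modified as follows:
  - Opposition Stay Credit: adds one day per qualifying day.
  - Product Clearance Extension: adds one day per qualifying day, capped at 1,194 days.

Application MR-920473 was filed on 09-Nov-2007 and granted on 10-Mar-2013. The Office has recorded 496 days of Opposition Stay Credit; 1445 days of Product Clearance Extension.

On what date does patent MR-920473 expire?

(a) grant + 13 years → 10 March 2026.
(b) filing + 18 years → 9 November 2025.
Later of the two: 10 March 2026.
Opposition Stay Credit: +496 days → 19 July 2027.
Product Clearance Extension: 1445 days claimed exceeds the 1194-day cap, so +1194 days → 25 October 2030.

2030-10-25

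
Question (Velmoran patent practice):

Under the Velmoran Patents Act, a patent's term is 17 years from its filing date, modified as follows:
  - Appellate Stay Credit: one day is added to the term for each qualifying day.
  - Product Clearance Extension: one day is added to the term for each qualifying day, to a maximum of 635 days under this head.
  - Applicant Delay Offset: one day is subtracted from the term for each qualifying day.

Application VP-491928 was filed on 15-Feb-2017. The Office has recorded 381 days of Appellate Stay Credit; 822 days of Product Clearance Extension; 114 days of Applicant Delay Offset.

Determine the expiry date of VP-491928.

Base term: filing date + 17 years → 15 February 2034.
Appellate Stay Credit: +381 days → 3 March 2035.
Product Clearance Extension: 822 days claimed exceeds the 635-day cap, so +635 days → 27 November 2036.
Applicant Delay Offset: −114 days → 5 August 2036.

August 5, 2036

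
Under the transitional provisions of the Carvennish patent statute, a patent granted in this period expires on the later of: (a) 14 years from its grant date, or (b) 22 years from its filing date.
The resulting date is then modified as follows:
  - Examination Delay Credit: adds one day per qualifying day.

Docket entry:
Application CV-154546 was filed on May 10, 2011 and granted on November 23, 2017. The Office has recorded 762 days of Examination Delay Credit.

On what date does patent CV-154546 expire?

(a) grant + 14 years → 23 November 2031.
(b) filing + 22 years → 10 May 2033.
Later of the two: 10 May 2033.
Examination Delay Credit: +762 days → 11 June 2035.

2035-06-11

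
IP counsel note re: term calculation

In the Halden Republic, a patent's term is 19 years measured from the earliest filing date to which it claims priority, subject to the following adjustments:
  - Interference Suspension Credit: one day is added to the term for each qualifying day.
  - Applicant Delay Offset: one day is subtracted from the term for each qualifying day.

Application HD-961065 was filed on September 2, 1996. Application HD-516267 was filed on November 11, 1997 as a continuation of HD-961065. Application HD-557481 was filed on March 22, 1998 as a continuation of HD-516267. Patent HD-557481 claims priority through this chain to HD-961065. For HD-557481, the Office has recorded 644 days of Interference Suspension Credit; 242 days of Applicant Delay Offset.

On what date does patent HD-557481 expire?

Earliest priority filing: 2 September 1996.
Base term: 2 September 1996 + 19 years → 2 September 2015.
Interference Suspension Credit: +644 days → 7 June 2017.
Applicant Delay Offset: −242 days → 8 October 2016.

October 8, 2016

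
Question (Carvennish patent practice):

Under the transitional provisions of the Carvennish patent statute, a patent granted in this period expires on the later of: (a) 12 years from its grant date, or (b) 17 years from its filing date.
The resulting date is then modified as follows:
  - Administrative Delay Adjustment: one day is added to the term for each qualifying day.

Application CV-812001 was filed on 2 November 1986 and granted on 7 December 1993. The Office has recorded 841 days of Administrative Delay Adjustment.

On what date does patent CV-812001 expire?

(a) grant + 12 years → 7 December 2005.
(b) filing + 17 years → 2 November 2003.
Later of the two: 7 December 2005.
Administrative Delay Adjustment: +841 days → 27 March 2008.

March 27, 2008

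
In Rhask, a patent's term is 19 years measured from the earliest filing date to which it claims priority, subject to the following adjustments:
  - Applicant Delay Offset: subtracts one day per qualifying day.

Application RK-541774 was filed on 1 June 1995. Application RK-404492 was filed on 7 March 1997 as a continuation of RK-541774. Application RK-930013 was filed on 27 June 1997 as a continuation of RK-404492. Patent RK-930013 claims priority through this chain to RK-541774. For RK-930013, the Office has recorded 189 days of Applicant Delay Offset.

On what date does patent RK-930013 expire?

Earliest priority filing: 1 June 1995.
Base term: 1 June 1995 + 19 years → 1 June 2014.
Applicant Delay Offset: −189 days → 24 November 2013.

November 24, 2013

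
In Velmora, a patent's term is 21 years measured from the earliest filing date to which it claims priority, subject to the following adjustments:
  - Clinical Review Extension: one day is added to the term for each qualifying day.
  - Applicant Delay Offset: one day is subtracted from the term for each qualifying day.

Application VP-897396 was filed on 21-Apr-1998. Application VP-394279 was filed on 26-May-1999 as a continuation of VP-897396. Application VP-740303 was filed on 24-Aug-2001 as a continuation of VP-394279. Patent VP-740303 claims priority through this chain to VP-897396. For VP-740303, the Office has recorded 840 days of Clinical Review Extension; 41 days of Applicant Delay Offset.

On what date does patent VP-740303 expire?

June 28, 2021

Earliest priority filing: 21 April 1998.
Base term: 21 April 1998 + 21 years → 21 April 2019.
Clinical Review Extension: +840 days → 8 August 2021.
Applicant Delay Offset: −41 days → 28 June 2021.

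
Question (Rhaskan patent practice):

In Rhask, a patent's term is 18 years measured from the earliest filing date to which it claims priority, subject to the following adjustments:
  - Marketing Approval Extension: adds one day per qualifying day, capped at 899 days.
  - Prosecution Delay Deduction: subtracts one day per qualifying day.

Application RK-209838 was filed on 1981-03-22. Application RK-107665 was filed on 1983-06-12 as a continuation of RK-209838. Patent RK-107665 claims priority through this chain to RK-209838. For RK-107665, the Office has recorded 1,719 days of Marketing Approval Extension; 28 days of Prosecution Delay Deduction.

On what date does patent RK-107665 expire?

August 9, 2001

Earliest priority filing: 22 March 1981.
Base term: 22 March 1981 + 18 years → 22 March 1999.
Marketing Approval Extension: 1719 days claimed exceeds the 899-day cap, so +899 days → 6 September 2001.
Prosecution Delay Deduction: −28 days → 9 August 2001.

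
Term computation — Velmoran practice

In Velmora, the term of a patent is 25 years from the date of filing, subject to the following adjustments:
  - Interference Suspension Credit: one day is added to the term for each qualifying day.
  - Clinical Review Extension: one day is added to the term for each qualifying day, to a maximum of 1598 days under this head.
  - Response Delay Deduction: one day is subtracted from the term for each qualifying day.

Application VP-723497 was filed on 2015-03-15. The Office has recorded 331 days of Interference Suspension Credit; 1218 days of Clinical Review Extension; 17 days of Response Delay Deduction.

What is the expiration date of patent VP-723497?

2044-05-25

Base term: filing date + 25 years → 15 March 2040.
Interference Suspension Credit: +331 days → 9 February 2041.
Clinical Review Extension: 1218 days (within the 1598-day cap) → +1218 days → 11 June 2044.
Response Delay Deduction: −17 days → 25 May 2044.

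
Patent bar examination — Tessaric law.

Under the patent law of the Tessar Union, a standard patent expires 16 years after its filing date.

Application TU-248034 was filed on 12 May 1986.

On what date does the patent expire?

Filing date + 16 years → 12 May 2002.

May 12, 2002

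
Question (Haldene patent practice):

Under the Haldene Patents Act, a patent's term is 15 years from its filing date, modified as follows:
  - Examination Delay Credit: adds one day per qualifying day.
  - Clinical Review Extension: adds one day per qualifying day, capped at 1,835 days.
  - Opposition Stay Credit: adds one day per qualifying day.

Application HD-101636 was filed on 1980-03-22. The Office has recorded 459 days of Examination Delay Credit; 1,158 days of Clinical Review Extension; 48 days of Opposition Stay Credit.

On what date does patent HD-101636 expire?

Base term: filing date + 15 years → 22 March 1995.
Examination Delay Credit: +459 days → 23 June 1996.
Clinical Review Extension: 1158 days (within the 1835-day cap) → +1158 days → 25 August 1999.
Opposition Stay Credit: +48 days → 12 October 1999.

October 12, 1999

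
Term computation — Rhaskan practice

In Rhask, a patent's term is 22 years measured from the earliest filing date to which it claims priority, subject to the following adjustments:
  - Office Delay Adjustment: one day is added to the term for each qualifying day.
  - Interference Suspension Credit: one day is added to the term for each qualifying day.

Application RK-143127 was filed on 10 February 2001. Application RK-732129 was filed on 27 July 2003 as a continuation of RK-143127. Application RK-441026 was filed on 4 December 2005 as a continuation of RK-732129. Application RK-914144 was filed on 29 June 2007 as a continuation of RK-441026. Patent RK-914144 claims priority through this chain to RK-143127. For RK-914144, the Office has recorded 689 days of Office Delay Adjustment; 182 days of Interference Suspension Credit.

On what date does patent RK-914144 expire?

Earliest priority filing: 10 February 2001.
Base term: 10 February 2001 + 22 years → 10 February 2023.
Office Delay Adjustment: +689 days → 30 December 2024.
Interference Suspension Credit: +182 days → 30 June 2025.

June 30, 2025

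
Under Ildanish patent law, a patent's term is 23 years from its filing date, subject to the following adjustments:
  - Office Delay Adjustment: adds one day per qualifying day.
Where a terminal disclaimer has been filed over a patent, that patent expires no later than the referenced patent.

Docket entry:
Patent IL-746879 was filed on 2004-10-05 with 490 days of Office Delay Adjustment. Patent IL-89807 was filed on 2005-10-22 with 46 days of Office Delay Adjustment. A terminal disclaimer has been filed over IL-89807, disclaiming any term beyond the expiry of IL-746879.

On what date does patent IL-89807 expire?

Natural term of IL-89807:
  Base: filing + 23 years → 22 October 2028.
  Office Delay Adjustment: +46 days → 7 December 2028.
Expiry of referenced patent IL-746879:
  Base: filing + 23 years → 5 October 2027.
  Office Delay Adjustment: +490 days → 6 February 2029.
Terminal disclaimer: IL-89807 expires on the earlier of 7 December 2028 and 6 February 2029.

2028-12-07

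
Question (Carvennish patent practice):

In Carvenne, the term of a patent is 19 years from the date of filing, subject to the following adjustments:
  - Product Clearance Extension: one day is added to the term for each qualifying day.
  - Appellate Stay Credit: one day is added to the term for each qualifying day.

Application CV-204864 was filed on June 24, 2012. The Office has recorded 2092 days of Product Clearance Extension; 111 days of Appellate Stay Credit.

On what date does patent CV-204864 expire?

July 5, 2037

Base term: filing date + 19 years → 24 June 2031.
Product Clearance Extension: +2092 days → 16 March 2037.
Appellate Stay Credit: +111 days → 5 July 2037.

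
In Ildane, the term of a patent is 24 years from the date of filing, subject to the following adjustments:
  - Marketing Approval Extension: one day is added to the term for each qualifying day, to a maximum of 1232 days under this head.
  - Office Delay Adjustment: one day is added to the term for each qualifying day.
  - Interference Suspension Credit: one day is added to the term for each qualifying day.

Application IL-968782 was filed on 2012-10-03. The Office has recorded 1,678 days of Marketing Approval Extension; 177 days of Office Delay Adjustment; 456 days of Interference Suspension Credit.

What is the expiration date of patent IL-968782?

2041-11-11

Base term: filing date + 24 years → 3 October 2036.
Marketing Approval Extension: 1678 days claimed exceeds the 1232-day cap, so +1232 days → 17 February 2040.
Office Delay Adjustment: +177 days → 12 August 2040.
Interference Suspension Credit: +456 days → 11 November 2041.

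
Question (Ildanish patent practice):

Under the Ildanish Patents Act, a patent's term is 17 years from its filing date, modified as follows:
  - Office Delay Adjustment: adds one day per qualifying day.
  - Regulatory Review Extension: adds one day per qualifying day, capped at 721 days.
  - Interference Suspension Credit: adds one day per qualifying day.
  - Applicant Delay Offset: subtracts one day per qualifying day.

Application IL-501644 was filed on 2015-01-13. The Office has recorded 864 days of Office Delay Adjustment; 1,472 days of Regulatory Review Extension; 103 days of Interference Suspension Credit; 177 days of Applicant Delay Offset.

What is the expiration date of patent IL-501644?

March 3, 2036

Base term: filing date + 17 years → 13 January 2032.
Office Delay Adjustment: +864 days → 26 May 2034.
Regulatory Review Extension: 1472 days claimed exceeds the 721-day cap, so +721 days → 16 May 2036.
Interference Suspension Credit: +103 days → 27 August 2036.
Applicant Delay Offset: −177 days → 3 March 2036.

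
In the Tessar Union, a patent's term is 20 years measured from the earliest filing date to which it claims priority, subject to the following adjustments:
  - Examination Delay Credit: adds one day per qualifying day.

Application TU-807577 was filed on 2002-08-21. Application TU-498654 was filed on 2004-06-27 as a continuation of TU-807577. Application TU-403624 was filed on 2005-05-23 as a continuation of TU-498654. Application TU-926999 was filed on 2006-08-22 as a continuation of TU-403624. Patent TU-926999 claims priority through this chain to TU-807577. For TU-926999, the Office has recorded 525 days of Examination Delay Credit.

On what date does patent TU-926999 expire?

Earliest priority filing: 21 August 2002.
Base term: 21 August 2002 + 20 years → 21 August 2022.
Examination Delay Credit: +525 days → 28 January 2024.

January 28, 2024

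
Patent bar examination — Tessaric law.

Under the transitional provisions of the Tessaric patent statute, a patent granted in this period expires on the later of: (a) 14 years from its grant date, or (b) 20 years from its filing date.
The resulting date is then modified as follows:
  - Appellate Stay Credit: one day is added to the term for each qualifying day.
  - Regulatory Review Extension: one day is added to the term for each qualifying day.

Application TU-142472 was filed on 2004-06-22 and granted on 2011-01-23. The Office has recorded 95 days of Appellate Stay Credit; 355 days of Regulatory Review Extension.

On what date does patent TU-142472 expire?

(a) grant + 14 years → 23 January 2025.
(b) filing + 20 years → 22 June 2024.
Later of the two: 23 January 2025.
Appellate Stay Credit: +95 days → 28 April 2025.
Regulatory Review Extension: +355 days → 18 April 2026.

April 18, 2026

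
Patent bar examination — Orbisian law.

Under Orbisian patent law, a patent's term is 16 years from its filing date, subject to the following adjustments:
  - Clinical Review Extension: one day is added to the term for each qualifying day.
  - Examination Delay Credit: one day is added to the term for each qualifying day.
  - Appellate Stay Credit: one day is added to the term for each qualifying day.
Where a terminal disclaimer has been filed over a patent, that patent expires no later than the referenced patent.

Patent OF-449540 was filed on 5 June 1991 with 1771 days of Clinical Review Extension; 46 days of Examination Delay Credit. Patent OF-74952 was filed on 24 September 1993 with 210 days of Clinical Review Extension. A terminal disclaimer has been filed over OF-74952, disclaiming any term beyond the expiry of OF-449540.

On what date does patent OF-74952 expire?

April 22, 2010

Natural term of OF-74952:
  Base: filing + 16 years → 24 September 2009.
  Clinical Review Extension: +210 days → 22 April 2010.
Expiry of referenced patent OF-449540:
  Base: filing + 16 years → 5 June 2007.
  Clinical Review Extension: +1771 days → 10 April 2012.
  Examination Delay Credit: +46 days → 26 May 2012.
Terminal disclaimer: OF-74952 expires on the earlier of 22 April 2010 and 26 May 2012.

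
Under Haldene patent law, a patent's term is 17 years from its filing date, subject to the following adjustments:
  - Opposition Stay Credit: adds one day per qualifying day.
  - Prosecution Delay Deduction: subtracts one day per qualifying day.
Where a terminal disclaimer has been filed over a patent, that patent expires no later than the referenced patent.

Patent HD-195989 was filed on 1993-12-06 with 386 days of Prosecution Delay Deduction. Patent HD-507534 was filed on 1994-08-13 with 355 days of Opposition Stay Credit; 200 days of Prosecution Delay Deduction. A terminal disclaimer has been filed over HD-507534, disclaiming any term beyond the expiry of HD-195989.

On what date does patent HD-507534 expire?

Natural term of HD-507534:
  Base: filing + 17 years → 13 August 2011.
  Opposition Stay Credit: +355 days → 2 August 2012.
  Prosecution Delay Deduction: −200 days → 15 January 2012.
Expiry of referenced patent HD-195989:
  Base: filing + 17 years → 6 December 2010.
  Prosecution Delay Deduction: −386 days → 15 November 2009.
Terminal disclaimer: HD-507534 expires on the earlier of 15 January 2012 and 15 November 2009.

2009-11-15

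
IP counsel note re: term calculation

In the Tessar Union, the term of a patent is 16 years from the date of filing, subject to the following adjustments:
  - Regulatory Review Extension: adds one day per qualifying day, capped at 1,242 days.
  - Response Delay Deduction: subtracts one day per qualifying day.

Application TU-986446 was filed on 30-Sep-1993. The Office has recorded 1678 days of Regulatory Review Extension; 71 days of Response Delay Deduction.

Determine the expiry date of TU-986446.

2012-12-14

Base term: filing date + 16 years → 30 September 2009.
Regulatory Review Extension: 1678 days claimed exceeds the 1242-day cap, so +1242 days → 23 February 2013.
Response Delay Deduction: −71 days → 14 December 2012.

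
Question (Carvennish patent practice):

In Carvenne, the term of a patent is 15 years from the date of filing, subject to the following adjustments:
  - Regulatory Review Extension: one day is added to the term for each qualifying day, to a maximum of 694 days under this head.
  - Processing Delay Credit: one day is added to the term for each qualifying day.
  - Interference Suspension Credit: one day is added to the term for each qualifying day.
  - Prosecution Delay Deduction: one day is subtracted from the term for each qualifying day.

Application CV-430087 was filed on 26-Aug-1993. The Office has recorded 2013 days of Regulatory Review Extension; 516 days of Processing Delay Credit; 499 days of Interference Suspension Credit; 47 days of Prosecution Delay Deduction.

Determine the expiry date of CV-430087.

Base term: filing date + 15 years → 26 August 2008.
Regulatory Review Extension: 2013 days claimed exceeds the 694-day cap, so +694 days → 21 July 2010.
Processing Delay Credit: +516 days → 19 December 2011.
Interference Suspension Credit: +499 days → 1 May 2013.
Prosecution Delay Deduction: −47 days → 15 March 2013.

March 15, 2013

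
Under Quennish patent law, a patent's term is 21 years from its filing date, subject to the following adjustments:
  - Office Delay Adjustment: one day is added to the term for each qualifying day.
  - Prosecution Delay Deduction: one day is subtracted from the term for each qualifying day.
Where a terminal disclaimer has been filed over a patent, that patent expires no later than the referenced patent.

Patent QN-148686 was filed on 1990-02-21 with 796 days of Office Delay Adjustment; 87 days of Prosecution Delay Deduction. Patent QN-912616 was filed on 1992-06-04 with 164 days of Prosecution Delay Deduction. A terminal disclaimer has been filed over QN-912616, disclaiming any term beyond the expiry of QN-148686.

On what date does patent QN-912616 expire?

2012-12-22

Natural term of QN-912616:
  Base: filing + 21 years → 4 June 2013.
  Prosecution Delay Deduction: −164 days → 22 December 2012.
Expiry of referenced patent QN-148686:
  Base: filing + 21 years → 21 February 2011.
  Office Delay Adjustment: +796 days → 27 April 2013.
  Prosecution Delay Deduction: −87 days → 30 January 2013.
Terminal disclaimer: QN-912616 expires on the earlier of 22 December 2012 and 30 January 2013.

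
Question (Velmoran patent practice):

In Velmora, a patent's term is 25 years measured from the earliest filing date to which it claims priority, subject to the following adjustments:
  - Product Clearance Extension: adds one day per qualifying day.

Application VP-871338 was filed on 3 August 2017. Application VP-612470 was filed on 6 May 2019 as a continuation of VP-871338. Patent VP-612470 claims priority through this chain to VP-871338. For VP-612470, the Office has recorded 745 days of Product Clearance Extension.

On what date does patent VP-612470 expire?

Earliest priority filing: 3 August 2017.
Base term: 3 August 2017 + 25 years → 3 August 2042.
Product Clearance Extension: +745 days → 17 August 2044.

August 17, 2044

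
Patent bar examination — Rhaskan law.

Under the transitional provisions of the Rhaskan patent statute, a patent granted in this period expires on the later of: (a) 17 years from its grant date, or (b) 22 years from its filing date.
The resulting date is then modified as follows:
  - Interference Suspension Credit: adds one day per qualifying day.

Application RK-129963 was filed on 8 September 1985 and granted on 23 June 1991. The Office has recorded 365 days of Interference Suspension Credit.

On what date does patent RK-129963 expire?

2009-06-23

(a) grant + 17 years → 23 June 2008.
(b) filing + 22 years → 8 September 2007.
Later of the two: 23 June 2008.
Interference Suspension Credit: +365 days → 23 June 2009.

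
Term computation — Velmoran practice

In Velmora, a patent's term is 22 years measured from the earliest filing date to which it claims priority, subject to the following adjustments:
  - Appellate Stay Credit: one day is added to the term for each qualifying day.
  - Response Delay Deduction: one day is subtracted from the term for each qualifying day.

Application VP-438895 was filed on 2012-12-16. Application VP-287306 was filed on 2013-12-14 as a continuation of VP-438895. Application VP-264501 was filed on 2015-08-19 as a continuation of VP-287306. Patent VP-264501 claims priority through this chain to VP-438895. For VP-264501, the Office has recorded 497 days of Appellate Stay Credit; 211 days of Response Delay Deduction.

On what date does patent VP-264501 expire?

September 28, 2035

Earliest priority filing: 16 December 2012.
Base term: 16 December 2012 + 22 years → 16 December 2034.
Appellate Stay Credit: +497 days → 26 April 2036.
Response Delay Deduction: −211 days → 28 September 2035.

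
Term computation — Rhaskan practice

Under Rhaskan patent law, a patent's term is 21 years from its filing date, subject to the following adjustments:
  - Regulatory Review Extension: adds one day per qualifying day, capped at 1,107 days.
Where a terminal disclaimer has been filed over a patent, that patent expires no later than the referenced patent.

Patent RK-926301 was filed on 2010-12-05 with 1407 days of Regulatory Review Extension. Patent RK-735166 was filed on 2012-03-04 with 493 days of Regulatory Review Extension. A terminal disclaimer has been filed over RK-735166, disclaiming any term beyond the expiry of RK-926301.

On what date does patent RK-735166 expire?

Natural term of RK-735166:
  Base: filing + 21 years → 4 March 2033.
  Regulatory Review Extension: 493 days (within the 1107-day cap) → +493 days → 10 July 2034.
Expiry of referenced patent RK-926301:
  Base: filing + 21 years → 5 December 2031.
  Regulatory Review Extension: 1407 days claimed exceeds the 1107-day cap, so +1107 days → 16 December 2034.
Terminal disclaimer: RK-735166 expires on the earlier of 10 July 2034 and 16 December 2034.

2034-07-10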